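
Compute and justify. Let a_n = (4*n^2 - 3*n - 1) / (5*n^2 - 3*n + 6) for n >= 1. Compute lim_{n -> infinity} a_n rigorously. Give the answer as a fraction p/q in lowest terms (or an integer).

Divide numerator and denominator by n^2, the highest power:
numerator / n^2 = 4 - 3/n - 1/n^2
denominator / n^2 = 5 - 3/n + 6/n^2
As n -> infinity, all terms of the form c/n^k (k >= 1) tend to 0.
So numerator / n^2 -> 4 and denominator / n^2 -> 5.
Therefore lim a_n = 4/5.

4/5


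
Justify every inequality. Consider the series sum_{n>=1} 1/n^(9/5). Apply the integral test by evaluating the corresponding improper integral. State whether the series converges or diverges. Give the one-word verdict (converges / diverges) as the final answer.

Let f(x) = x^(-9/5). Then f is positive, continuous, and decreasing on [1, infinity), so the integral test applies.
Compute the improper integral int_{1}^infinity f(x) dx:
  antiderivative F(x) = -5/(4*x^(4/5)).
  As x -> infinity, F(x) -> 0 (since p = 9/5 > 1).
  So int = F(infinity) - F(1) = 0 - (-5/4) = 5/4.
  Finite, so by the integral test, the series converges.

converges


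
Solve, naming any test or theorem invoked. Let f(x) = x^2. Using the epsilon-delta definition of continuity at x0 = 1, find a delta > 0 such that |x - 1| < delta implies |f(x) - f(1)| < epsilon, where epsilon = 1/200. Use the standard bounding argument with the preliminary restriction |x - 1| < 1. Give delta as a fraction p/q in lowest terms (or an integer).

Factor: |x^2 - (1)^2| = |x - 1| * |x + 1|.
Impose |x - 1| < 1 first. Then |x + 1| = |(x - 1) + 2*(1)| <= |x - 1| + 2*|1| < 1 + 2 = 3.
So |x^2 - (1)^2| < delta * 3.
We need delta * 3 <= 1/200, i.e. delta <= 1/200/3 = 1/600.
Since 1/600 < 1, this is tighter than 1; take delta = 1/600.
So delta = 1/600 works.

1/600


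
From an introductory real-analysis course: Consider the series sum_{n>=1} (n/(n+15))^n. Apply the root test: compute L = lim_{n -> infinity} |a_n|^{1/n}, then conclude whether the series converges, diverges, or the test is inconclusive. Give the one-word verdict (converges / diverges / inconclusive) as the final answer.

Let a_n denote the general term. Form |a_n|^(1/n) and simplify:
|a_n|^(1/n) = n/(n + 15)
Take the limit as n -> infinity: L = 1.
Since L = 1, the root test is inconclusive. (In fact a_n = (n/(n+15))^n -> e^(-15) != 0, so the nth-term test shows divergence; but the root test itself gives no conclusion.)

inconclusive


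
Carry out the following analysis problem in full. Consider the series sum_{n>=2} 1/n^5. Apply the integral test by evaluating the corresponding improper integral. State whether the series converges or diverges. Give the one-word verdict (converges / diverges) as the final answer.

Let f(x) = x^(-5). Then f is positive, continuous, and decreasing on [2, infinity), so the integral test applies.
Compute the improper integral int_{2}^infinity f(x) dx:
  antiderivative F(x) = -1/(4*x^4).
  As x -> infinity, F(x) -> 0 (since p = 5 > 1).
  So int = F(infinity) - F(2) = 0 - (-1/64) = 1/64.
  Finite, so by the integral test, the series converges.

converges


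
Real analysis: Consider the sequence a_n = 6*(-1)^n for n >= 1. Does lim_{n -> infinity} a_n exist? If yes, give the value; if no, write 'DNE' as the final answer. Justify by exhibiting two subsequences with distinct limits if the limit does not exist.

Examine the behaviour of a_n along subsequences.
Even-n subsequence a_{2k} = 6 -> 6. Odd-n subsequence a_{2k+1} = -6 -> -6.
Since these two subsequential limits are 6 and -6, distinct, the full sequence cannot converge (a convergent sequence has all subsequences tending to the same limit). So lim a_n does not exist.

DNE


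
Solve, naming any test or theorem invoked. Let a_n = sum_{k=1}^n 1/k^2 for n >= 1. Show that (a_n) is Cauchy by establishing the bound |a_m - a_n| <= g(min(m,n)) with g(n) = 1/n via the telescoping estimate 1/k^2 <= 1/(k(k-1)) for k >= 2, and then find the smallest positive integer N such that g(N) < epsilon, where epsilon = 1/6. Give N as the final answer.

For m > n >= 1: |a_m - a_n| = sum_{k=n+1}^m 1/k^2.
Use 1/k^2 <= 1/(k(k-1)) = 1/(k-1) - 1/k for k >= 2:
sum_{k=n+1}^m 1/k^2 <= sum_{k=n+1}^m (1/(k-1) - 1/k) = 1/n - 1/m <= 1/n.
By symmetry the same bound holds with n,m swapped, so |a_m - a_n| <= 1/min(m,n) = g(min(m,n)). Since g(n) -> 0, (a_n) is Cauchy.
Now solve g(N) < 1/6: 1/N < 1/6 <=> N > 1/(1/6) = 6.
The smallest integer strictly greater than 6 is N = 7.
Check: g(7) = 1/7 < 1/6; g(6) = 1/6 >= 1/6. So N = 7.

7


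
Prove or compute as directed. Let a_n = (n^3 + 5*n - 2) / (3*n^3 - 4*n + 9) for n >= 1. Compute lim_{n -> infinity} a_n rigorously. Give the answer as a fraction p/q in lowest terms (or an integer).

Divide numerator and denominator by n^3, the highest power:
numerator / n^3 = 1 + 5/n^2 - 2/n^3
denominator / n^3 = 3 - 4/n^2 + 9/n^3
As n -> infinity, all terms of the form c/n^k (k >= 1) tend to 0.
So numerator / n^3 -> 1 and denominator / n^3 -> 3.
Therefore lim a_n = 1/3.

1/3


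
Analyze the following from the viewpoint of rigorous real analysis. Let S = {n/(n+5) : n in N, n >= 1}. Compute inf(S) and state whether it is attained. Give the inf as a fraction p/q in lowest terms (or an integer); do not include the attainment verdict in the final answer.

Analysis:
- Values: 1/6, 2/7, 3/8, 4/9, ... strictly increasing.
- Minimum is 1/6 (n=1); inf = 1/6 (attained).
- n/(n+5) = 1 - 5/(n+5) -> 1 from below as n -> infinity, and never equals 1.
- So sup = 1 (not attained).
Conclusion: inf(S) = 1/6, attained in S.

1/6


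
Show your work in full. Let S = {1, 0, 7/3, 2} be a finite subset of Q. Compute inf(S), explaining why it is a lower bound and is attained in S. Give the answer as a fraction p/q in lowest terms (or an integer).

S is finite, so inf(S) = min(S).
Sorted increasing:
0, 1, 2, 7/3
The extremum is 0.
For every x in S, x >= 0. And 0 is in S, so it is attained.
Therefore inf(S) = 0.

0


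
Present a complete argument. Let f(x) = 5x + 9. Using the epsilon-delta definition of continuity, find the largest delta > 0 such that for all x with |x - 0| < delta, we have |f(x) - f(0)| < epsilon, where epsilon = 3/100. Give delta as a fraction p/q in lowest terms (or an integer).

We compute f(0) = 5*(0) + 9 = 9.
|f(x) - f(0)| = |5x + 9 - (9)| = |5(x - 0)| = 5|x - 0|.
We need 5|x - 0| < 3/100, i.e. |x - 0| < 3/100 / 5 = 3/500.
So any delta <= 3/500 works. Conversely, if delta > 3/500, then x = 0 + 3/500 satisfies |x - 0| = 3/500 < delta but |f(x) - f(0)| = 5 * 3/500 = 3/100, which is not < 3/100; so no larger delta works.
Hence the largest such delta is 3/500.

3/500


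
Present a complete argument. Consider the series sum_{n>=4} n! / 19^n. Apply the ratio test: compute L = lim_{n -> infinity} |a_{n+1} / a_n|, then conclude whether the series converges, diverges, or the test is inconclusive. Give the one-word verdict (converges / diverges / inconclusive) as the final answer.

Let a_n denote the general term. Form the ratio a_{n+1}/a_n and simplify:
a_{n+1}/a_n = n/19 + 1/19
Take the limit as n -> infinity: L = infinity.
Since L = infinity > 1 (or L = infinity), the ratio test implies the series diverges.

diverges


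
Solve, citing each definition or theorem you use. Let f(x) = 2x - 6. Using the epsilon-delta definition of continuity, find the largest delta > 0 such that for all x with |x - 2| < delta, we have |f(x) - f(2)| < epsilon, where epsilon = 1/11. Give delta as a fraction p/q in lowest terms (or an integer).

We compute f(2) = 2*(2) - 6 = -2.
|f(x) - f(2)| = |2x - 6 - (-2)| = |2(x - 2)| = 2|x - 2|.
We need 2|x - 2| < 1/11, i.e. |x - 2| < 1/11 / 2 = 1/22.
So any delta <= 1/22 works. Conversely, if delta > 1/22, then x = 2 + 1/22 satisfies |x - 2| = 1/22 < delta but |f(x) - f(2)| = 2 * 1/22 = 1/11, which is not < 1/11; so no larger delta works.
Hence the largest such delta is 1/22.

1/22


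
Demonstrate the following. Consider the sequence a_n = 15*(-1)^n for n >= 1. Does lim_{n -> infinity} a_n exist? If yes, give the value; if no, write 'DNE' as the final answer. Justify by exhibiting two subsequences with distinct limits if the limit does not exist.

Examine the behaviour of a_n along subsequences.
Even-n subsequence a_{2k} = 15 -> 15. Odd-n subsequence a_{2k+1} = -15 -> -15.
Since these two subsequential limits are 15 and -15, distinct, the full sequence cannot converge (a convergent sequence has all subsequences tending to the same limit). So lim a_n does not exist.

DNE


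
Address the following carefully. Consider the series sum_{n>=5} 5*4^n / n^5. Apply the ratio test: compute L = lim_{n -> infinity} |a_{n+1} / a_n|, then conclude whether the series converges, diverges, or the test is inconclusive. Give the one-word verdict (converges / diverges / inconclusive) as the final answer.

Let a_n denote the general term. Form the ratio a_{n+1}/a_n and simplify:
a_{n+1}/a_n = 4*n^5/(n + 1)^5
Take the limit as n -> infinity: L = 4.
Since L = 4 > 1 (or L = infinity), the ratio test implies the series diverges.

diverges


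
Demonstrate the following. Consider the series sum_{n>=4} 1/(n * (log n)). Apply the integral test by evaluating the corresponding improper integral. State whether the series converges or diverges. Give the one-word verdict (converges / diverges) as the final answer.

Let f(x) = 1/(x*log(x)). Then f is positive, continuous, and decreasing on [4, infinity), so the integral test applies.
Compute the improper integral int_{4}^infinity f(x) dx:
  antiderivative F(x) = log(log(x)).
  F(x) = log(log(x)) -> infinity as x -> infinity. The integral diverges, so by the integral test, the series diverges.

diverges


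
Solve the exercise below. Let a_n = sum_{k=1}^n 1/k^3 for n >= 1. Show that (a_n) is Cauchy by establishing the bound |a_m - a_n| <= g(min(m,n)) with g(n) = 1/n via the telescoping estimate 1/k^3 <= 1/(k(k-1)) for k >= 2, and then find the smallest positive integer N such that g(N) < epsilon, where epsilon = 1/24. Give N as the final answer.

For m > n >= 1: |a_m - a_n| = sum_{k=n+1}^m 1/k^3.
Use 1/k^3 <= 1/(k(k-1)) = 1/(k-1) - 1/k for k >= 2 (which holds since k^3 >= k^2 >= k(k-1) for k >= 2):
sum_{k=n+1}^m 1/k^3 <= sum_{k=n+1}^m (1/(k-1) - 1/k) = 1/n - 1/m <= 1/n.
By symmetry the same bound holds with n,m swapped, so |a_m - a_n| <= 1/min(m,n) = g(min(m,n)). Since g(n) -> 0, (a_n) is Cauchy.
Now solve g(N) < 1/24: 1/N < 1/24 <=> N > 1/(1/24) = 24.
The smallest integer strictly greater than 24 is N = 25.
Check: g(25) = 1/25 < 1/24; g(24) = 1/24 >= 1/24. So N = 25.

25


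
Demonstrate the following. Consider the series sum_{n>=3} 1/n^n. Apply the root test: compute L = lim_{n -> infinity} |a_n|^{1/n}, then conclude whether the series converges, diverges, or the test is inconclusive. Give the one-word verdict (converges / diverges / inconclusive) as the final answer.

Let a_n denote the general term. Form |a_n|^(1/n) and simplify:
|a_n|^(1/n) = 1/n
Take the limit as n -> infinity: L = 0.
Since L = 0 < 1, the root test implies convergence.

converges


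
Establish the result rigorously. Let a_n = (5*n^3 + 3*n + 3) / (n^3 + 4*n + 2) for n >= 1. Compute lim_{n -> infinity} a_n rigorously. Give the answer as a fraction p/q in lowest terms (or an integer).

Divide numerator and denominator by n^3, the highest power:
numerator / n^3 = 5 + 3/n^2 + 3/n^3
denominator / n^3 = 1 + 4/n^2 + 2/n^3
As n -> infinity, all terms of the form c/n^k (k >= 1) tend to 0.
So numerator / n^3 -> 5 and denominator / n^3 -> 1.
Therefore lim a_n = 5.

5


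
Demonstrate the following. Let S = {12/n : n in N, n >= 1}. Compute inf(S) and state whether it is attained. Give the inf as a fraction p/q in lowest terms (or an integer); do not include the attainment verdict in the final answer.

Analysis:
- Values: 12, 6, 4, 3, ... strictly decreasing.
- The maximum is 12 (n=1); sup = 12 (attained).
- The set is bounded below by 0; 12/n -> 0 so 0 is the greatest lower bound.
- 0 is not in the set, so inf = 0 is not attained.
Conclusion: inf(S) = 0, not attained in S.

0


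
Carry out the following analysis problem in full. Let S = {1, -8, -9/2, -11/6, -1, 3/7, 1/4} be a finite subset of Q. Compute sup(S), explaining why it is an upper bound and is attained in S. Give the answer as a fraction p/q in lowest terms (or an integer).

S is finite, so sup(S) = max(S).
Sorted decreasing:
1, 3/7, 1/4, -1, -11/6, -9/2, -8
The extremum is 1.
For every x in S, x <= 1. And 1 is in S, so it is attained.
Therefore sup(S) = 1.

1


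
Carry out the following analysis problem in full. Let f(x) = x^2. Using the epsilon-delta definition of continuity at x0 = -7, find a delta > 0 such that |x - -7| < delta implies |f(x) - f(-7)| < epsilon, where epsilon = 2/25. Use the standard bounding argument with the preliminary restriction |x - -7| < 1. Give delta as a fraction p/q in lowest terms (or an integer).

Factor: |x^2 - (-7)^2| = |x - -7| * |x + -7|.
Impose |x - -7| < 1 first. Then |x + -7| = |(x - -7) + 2*(-7)| <= |x - -7| + 2*|-7| < 1 + 14 = 15.
So |x^2 - (-7)^2| < delta * 15.
We need delta * 15 <= 2/25, i.e. delta <= 2/25/15 = 2/375.
Since 2/375 < 1, this is tighter than 1; take delta = 2/375.
So delta = 2/375 works.

2/375


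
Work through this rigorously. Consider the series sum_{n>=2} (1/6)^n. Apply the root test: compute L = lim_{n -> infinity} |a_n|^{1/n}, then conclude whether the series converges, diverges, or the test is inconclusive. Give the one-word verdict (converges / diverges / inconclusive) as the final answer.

Let a_n denote the general term. Form |a_n|^(1/n) and simplify:
|a_n|^(1/n) = 1/6
Take the limit as n -> infinity: L = 1/6.
Since L = 1/6 < 1, the root test implies convergence.

converges


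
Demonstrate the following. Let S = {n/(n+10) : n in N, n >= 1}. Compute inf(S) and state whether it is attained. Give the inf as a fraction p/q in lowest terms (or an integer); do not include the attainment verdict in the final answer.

Analysis:
- Values: 1/11, 1/6, 3/13, 2/7, ... strictly increasing.
- Minimum is 1/11 (n=1); inf = 1/11 (attained).
- n/(n+10) = 1 - 10/(n+10) -> 1 from below as n -> infinity, and never equals 1.
- So sup = 1 (not attained).
Conclusion: inf(S) = 1/11, attained in S.

1/11


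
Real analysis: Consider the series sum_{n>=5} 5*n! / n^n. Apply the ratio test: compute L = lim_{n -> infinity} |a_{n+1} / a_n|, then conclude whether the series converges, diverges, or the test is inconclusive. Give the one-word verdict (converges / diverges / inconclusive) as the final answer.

Let a_n denote the general term. Form the ratio a_{n+1}/a_n and simplify:
a_{n+1}/a_n = (n/(n + 1))^n
Take the limit as n -> infinity: L = exp(-1).
Since L = exp(-1) < 1, the ratio test implies the series converges.

converges


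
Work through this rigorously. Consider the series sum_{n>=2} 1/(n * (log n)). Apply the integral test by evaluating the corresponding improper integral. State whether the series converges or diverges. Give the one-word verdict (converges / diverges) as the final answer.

Let f(x) = 1/(x*log(x)). Then f is positive, continuous, and decreasing on [2, infinity), so the integral test applies.
Compute the improper integral int_{2}^infinity f(x) dx:
  antiderivative F(x) = log(log(x)).
  F(x) = log(log(x)) -> infinity as x -> infinity. The integral diverges, so by the integral test, the series diverges.

diverges


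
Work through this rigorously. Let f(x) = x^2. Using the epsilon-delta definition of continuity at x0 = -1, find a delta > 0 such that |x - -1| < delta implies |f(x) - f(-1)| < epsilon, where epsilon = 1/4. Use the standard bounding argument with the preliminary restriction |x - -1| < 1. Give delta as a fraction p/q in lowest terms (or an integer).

Factor: |x^2 - (-1)^2| = |x - -1| * |x + -1|.
Impose |x - -1| < 1 first. Then |x + -1| = |(x - -1) + 2*(-1)| <= |x - -1| + 2*|-1| < 1 + 2 = 3.
So |x^2 - (-1)^2| < delta * 3.
We need delta * 3 <= 1/4, i.e. delta <= 1/4/3 = 1/12.
Since 1/12 < 1, this is tighter than 1; take delta = 1/12.
So delta = 1/12 works.

1/12


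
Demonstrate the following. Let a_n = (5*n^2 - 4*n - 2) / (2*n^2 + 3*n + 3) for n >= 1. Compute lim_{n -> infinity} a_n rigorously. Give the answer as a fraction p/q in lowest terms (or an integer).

Divide numerator and denominator by n^2, the highest power:
numerator / n^2 = 5 - 4/n - 2/n^2
denominator / n^2 = 2 + 3/n + 3/n^2
As n -> infinity, all terms of the form c/n^k (k >= 1) tend to 0.
So numerator / n^2 -> 5 and denominator / n^2 -> 2.
Therefore lim a_n = 5/2.

5/2


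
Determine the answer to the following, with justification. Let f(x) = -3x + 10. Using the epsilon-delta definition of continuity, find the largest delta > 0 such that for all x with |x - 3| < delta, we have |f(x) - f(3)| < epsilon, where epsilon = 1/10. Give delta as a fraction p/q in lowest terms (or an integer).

We compute f(3) = -3*(3) + 10 = 1.
|f(x) - f(3)| = |-3x + 10 - (1)| = |-3(x - 3)| = 3|x - 3|.
We need 3|x - 3| < 1/10, i.e. |x - 3| < 1/10 / 3 = 1/30.
So any delta <= 1/30 works. Conversely, if delta > 1/30, then x = 3 + 1/30 satisfies |x - 3| = 1/30 < delta but |f(x) - f(3)| = 3 * 1/30 = 1/10, which is not < 1/10; so no larger delta works.
Hence the largest such delta is 1/30.

1/30


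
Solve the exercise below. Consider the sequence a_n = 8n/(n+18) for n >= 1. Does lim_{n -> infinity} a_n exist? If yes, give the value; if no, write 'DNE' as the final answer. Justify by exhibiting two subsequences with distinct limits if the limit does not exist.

Examine the behaviour of a_n along subsequences.
Even-n subsequence a_{2k} = 8(2k)/(2k+18) -> 8. Odd-n subsequence a_{2k+1} = 8(2k+1)/(2k+19) -> 8. Both tend to 8, which suggests the limit is 8; verify directly.
|a_n - 8| = |8n - 8(n+18)| / (n+18) = 144/(n+18) < 144/n for every n >= 1.
Given epsilon > 0, choose a positive integer N > 144/epsilon. Then for all n >= N, |a_n - 8| < 144/n <= 144/N < epsilon.
So by the definition of the limit, lim a_n exists and equals 8.

8


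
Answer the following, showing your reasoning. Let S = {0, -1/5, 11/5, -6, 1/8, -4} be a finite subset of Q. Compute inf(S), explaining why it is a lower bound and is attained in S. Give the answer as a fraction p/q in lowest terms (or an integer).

S is finite, so inf(S) = min(S).
Sorted increasing:
-6, -4, -1/5, 0, 1/8, 11/5
The extremum is -6.
For every x in S, x >= -6. And -6 is in S, so it is attained.
Therefore inf(S) = -6.

-6


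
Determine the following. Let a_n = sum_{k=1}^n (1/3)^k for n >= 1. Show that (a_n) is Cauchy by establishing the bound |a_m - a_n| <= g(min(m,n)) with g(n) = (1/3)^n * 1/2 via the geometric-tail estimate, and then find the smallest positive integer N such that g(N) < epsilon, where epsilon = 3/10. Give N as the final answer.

For m > n >= 1: |a_m - a_n| = sum_{k=n+1}^m (1/3)^k < sum_{k=n+1}^infinity (1/3)^k = (1/3)^(n+1) / (1 - 1/3) = (1/3)^n * (1/3) * (3/2) = (1/3)^n * 1/2.
So g(n) = (1/3)^n / 2. Since g(n) -> 0, (a_n) is Cauchy.
Now solve g(N) < 3/10: (1/3)^N / 2 < 3/10 <=> 3^N > 1 / (2 * 3/10) = 5/3.
Check powers of 3: 3^0 = 1 <= 5/3, 3^1 = 3 > 5/3.
So the smallest such N is 1. Check: g(1) = 1/(2 * 3) = 1/6 < 3/10.

1


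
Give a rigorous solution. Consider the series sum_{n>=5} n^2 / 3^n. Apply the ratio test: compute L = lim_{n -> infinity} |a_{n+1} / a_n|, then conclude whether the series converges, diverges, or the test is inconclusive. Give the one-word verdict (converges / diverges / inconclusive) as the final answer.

Let a_n denote the general term. Form the ratio a_{n+1}/a_n and simplify:
a_{n+1}/a_n = (n + 1)^2/(3*n^2)
Take the limit as n -> infinity: L = 1/3.
Since L = 1/3 < 1, the ratio test implies the series converges.

converges


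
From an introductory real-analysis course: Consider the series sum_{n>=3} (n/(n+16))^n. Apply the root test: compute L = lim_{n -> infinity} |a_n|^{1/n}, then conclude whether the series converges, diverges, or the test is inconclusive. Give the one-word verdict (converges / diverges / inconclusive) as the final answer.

Let a_n denote the general term. Form |a_n|^(1/n) and simplify:
|a_n|^(1/n) = n/(n + 16)
Take the limit as n -> infinity: L = 1.
Since L = 1, the root test is inconclusive. (In fact a_n = (n/(n+16))^n -> e^(-16) != 0, so the nth-term test shows divergence; but the root test itself gives no conclusion.)

inconclusive


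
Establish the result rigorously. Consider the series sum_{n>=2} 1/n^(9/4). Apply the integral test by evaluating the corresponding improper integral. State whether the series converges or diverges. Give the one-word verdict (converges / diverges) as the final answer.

Let f(x) = x^(-9/4). Then f is positive, continuous, and decreasing on [2, infinity), so the integral test applies.
Compute the improper integral int_{2}^infinity f(x) dx:
  antiderivative F(x) = -4/(5*x^(5/4)).
  As x -> infinity, F(x) -> 0 (since p = 9/4 > 1).
  So int = F(infinity) - F(2) = 0 - (-2^(3/4)/5) = 2^(3/4)/5.
  Finite, so by the integral test, the series converges.

converges


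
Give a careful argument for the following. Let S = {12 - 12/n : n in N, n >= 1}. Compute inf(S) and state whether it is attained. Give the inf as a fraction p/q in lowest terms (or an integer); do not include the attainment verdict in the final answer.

Analysis:
- Values: 0, 6, 8, 9, ... strictly increasing.
- Minimum is 0 (n=1); inf = 0 (attained).
- 12 - 12/n -> 12 from below; sup = 12, not attained.
Conclusion: inf(S) = 0, attained in S.

0


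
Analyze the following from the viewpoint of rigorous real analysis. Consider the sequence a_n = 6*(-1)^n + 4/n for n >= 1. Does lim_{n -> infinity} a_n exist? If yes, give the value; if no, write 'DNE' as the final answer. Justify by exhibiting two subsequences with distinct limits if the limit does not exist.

Examine the behaviour of a_n along subsequences.
a_{2k} = 6 + 4/(2k) -> 6. a_{2k+1} = -6 + 4/(2k+1) -> -6.
Since these two subsequential limits are 6 and -6, distinct, the full sequence cannot converge (a convergent sequence has all subsequences tending to the same limit). So lim a_n does not exist.

DNE


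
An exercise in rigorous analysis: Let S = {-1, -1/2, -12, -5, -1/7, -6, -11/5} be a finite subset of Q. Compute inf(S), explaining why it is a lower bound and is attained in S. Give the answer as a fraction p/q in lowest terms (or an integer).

S is finite, so inf(S) = min(S).
Sorted increasing:
-12, -6, -5, -11/5, -1, -1/2, -1/7
The extremum is -12.
For every x in S, x >= -12. And -12 is in S, so it is attained.
Therefore inf(S) = -12.

-12


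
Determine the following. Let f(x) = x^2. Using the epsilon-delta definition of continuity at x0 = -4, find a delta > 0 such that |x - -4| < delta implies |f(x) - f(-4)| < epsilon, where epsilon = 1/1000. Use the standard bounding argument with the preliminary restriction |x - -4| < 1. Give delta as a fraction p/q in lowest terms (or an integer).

Factor: |x^2 - (-4)^2| = |x - -4| * |x + -4|.
Impose |x - -4| < 1 first. Then |x + -4| = |(x - -4) + 2*(-4)| <= |x - -4| + 2*|-4| < 1 + 8 = 9.
So |x^2 - (-4)^2| < delta * 9.
We need delta * 9 <= 1/1000, i.e. delta <= 1/1000/9 = 1/9000.
Since 1/9000 < 1, this is tighter than 1; take delta = 1/9000.
So delta = 1/9000 works.

1/9000


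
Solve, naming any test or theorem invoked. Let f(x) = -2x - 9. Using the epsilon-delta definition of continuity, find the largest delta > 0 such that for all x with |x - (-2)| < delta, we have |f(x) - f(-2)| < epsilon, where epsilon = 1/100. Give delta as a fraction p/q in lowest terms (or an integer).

We compute f(-2) = -2*(-2) - 9 = -5.
|f(x) - f(-2)| = |-2x - 9 - (-5)| = |-2(x - (-2))| = 2|x - (-2)|.
We need 2|x - (-2)| < 1/100, i.e. |x - (-2)| < 1/100 / 2 = 1/200.
So any delta <= 1/200 works. Conversely, if delta > 1/200, then x = -2 + 1/200 satisfies |x - (-2)| = 1/200 < delta but |f(x) - f(-2)| = 2 * 1/200 = 1/100, which is not < 1/100; so no larger delta works.
Hence the largest such delta is 1/200.

1/200


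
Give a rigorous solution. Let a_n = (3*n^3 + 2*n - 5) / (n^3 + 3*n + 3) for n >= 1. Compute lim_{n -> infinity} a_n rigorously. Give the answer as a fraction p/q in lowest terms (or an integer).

Divide numerator and denominator by n^3, the highest power:
numerator / n^3 = 3 + 2/n^2 - 5/n^3
denominator / n^3 = 1 + 3/n^2 + 3/n^3
As n -> infinity, all terms of the form c/n^k (k >= 1) tend to 0.
So numerator / n^3 -> 3 and denominator / n^3 -> 1.
Therefore lim a_n = 3.

3


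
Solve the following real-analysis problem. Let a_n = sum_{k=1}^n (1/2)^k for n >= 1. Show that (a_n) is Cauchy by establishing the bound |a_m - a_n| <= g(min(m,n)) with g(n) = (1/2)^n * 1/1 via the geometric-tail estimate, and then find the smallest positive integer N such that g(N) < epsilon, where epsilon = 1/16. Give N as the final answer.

For m > n >= 1: |a_m - a_n| = sum_{k=n+1}^m (1/2)^k < sum_{k=n+1}^infinity (1/2)^k = (1/2)^(n+1) / (1 - 1/2) = (1/2)^n * (1/2) * (2/1) = (1/2)^n * 1/1.
So g(n) = (1/2)^n / 1. Since g(n) -> 0, (a_n) is Cauchy.
Now solve g(N) < 1/16: (1/2)^N / 1 < 1/16 <=> 2^N > 1 / (1 * 1/16) = 16.
Check powers of 2: 2^4 = 16 <= 16, 2^5 = 32 > 16.
So the smallest such N is 5. Check: g(5) = 1/(1 * 32) = 1/32 < 1/16.

5


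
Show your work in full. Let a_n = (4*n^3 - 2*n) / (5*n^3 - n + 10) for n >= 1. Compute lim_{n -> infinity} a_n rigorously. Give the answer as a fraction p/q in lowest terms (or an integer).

Divide numerator and denominator by n^3, the highest power:
numerator / n^3 = 4 - 2/n^2
denominator / n^3 = 5 - 1/n^2 + 10/n^3
As n -> infinity, all terms of the form c/n^k (k >= 1) tend to 0.
So numerator / n^3 -> 4 and denominator / n^3 -> 5.
Therefore lim a_n = 4/5.

4/5


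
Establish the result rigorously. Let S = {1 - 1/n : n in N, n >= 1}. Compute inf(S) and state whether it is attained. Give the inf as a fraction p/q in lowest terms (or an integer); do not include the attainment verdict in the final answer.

Analysis:
- Values: 0, 1/2, 2/3, 3/4, ... strictly increasing.
- Minimum is 0 (n=1); inf = 0 (attained).
- 1 - 1/n -> 1 from below; sup = 1, not attained.
Conclusion: inf(S) = 0, attained in S.

0


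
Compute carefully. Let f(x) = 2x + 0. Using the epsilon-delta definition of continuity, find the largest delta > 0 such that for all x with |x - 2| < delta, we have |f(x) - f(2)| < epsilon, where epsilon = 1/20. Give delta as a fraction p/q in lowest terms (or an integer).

We compute f(2) = 2*(2) + 0 = 4.
|f(x) - f(2)| = |2x + 0 - (4)| = |2(x - 2)| = 2|x - 2|.
We need 2|x - 2| < 1/20, i.e. |x - 2| < 1/20 / 2 = 1/40.
So any delta <= 1/40 works. Conversely, if delta > 1/40, then x = 2 + 1/40 satisfies |x - 2| = 1/40 < delta but |f(x) - f(2)| = 2 * 1/40 = 1/20, which is not < 1/20; so no larger delta works.
Hence the largest such delta is 1/40.

1/40


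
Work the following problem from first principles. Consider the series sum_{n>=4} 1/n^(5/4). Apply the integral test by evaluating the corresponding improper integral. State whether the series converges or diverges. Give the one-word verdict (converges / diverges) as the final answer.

Let f(x) = x^(-5/4). Then f is positive, continuous, and decreasing on [4, infinity), so the integral test applies.
Compute the improper integral int_{4}^infinity f(x) dx:
  antiderivative F(x) = -4/x^(1/4).
  As x -> infinity, F(x) -> 0 (since p = 5/4 > 1).
  So int = F(infinity) - F(4) = 0 - (-2*sqrt(2)) = 2*sqrt(2).
  Finite, so by the integral test, the series converges.

converges


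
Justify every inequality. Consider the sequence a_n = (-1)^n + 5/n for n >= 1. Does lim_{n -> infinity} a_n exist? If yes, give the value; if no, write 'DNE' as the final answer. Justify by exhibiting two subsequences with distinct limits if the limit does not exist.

Examine the behaviour of a_n along subsequences.
a_{2k} = 1 + 5/(2k) -> 1. a_{2k+1} = -1 + 5/(2k+1) -> -1.
Since these two subsequential limits are 1 and -1, distinct, the full sequence cannot converge (a convergent sequence has all subsequences tending to the same limit). So lim a_n does not exist.

DNE


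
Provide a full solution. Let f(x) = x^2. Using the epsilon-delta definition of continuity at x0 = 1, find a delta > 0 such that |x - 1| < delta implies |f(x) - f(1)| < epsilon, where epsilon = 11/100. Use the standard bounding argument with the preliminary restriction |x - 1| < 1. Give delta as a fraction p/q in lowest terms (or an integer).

Factor: |x^2 - (1)^2| = |x - 1| * |x + 1|.
Impose |x - 1| < 1 first. Then |x + 1| = |(x - 1) + 2*(1)| <= |x - 1| + 2*|1| < 1 + 2 = 3.
So |x^2 - (1)^2| < delta * 3.
We need delta * 3 <= 11/100, i.e. delta <= 11/100/3 = 11/300.
Since 11/300 < 1, this is tighter than 1; take delta = 11/300.
So delta = 11/300 works.

11/300


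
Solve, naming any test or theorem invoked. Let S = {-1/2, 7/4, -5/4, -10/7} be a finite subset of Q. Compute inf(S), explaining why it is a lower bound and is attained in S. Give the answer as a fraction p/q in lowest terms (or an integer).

S is finite, so inf(S) = min(S).
Sorted increasing:
-10/7, -5/4, -1/2, 7/4
The extremum is -10/7.
For every x in S, x >= -10/7. And -10/7 is in S, so it is attained.
Therefore inf(S) = -10/7.

-10/7


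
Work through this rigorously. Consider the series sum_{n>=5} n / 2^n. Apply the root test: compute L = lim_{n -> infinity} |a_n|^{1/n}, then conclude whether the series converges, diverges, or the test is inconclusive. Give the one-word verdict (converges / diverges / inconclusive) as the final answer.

Let a_n denote the general term. Form |a_n|^(1/n) and simplify:
|a_n|^(1/n) = n^(1/n)/2
Take the limit as n -> infinity: L = 1/2.
Since L = 1/2 < 1, the root test implies convergence.

converges


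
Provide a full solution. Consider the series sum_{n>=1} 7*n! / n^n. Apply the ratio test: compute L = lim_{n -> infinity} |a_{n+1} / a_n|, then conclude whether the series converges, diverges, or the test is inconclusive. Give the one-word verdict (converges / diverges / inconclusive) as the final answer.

Let a_n denote the general term. Form the ratio a_{n+1}/a_n and simplify:
a_{n+1}/a_n = (n/(n + 1))^n
Take the limit as n -> infinity: L = exp(-1).
Since L = exp(-1) < 1, the ratio test implies the series converges.

converges


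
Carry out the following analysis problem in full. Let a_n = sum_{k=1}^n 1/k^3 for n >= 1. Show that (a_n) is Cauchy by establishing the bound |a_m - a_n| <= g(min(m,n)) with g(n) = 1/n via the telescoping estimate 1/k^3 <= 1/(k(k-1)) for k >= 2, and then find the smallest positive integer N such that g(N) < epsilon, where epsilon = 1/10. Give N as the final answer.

For m > n >= 1: |a_m - a_n| = sum_{k=n+1}^m 1/k^3.
Use 1/k^3 <= 1/(k(k-1)) = 1/(k-1) - 1/k for k >= 2 (which holds since k^3 >= k^2 >= k(k-1) for k >= 2):
sum_{k=n+1}^m 1/k^3 <= sum_{k=n+1}^m (1/(k-1) - 1/k) = 1/n - 1/m <= 1/n.
By symmetry the same bound holds with n,m swapped, so |a_m - a_n| <= 1/min(m,n) = g(min(m,n)). Since g(n) -> 0, (a_n) is Cauchy.
Now solve g(N) < 1/10: 1/N < 1/10 <=> N > 1/(1/10) = 10.
The smallest integer strictly greater than 10 is N = 11.
Check: g(11) = 1/11 < 1/10; g(10) = 1/10 >= 1/10. So N = 11.

11


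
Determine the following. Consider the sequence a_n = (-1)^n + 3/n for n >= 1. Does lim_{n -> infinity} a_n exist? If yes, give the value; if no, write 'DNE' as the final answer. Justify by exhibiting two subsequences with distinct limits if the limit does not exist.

Examine the behaviour of a_n along subsequences.
a_{2k} = 1 + 3/(2k) -> 1. a_{2k+1} = -1 + 3/(2k+1) -> -1.
Since these two subsequential limits are 1 and -1, distinct, the full sequence cannot converge (a convergent sequence has all subsequences tending to the same limit). So lim a_n does not exist.

DNE


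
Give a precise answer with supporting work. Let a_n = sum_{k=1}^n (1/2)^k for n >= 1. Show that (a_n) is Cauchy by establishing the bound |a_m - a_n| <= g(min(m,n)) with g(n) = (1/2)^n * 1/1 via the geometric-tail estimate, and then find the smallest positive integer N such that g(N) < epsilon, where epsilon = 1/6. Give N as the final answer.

For m > n >= 1: |a_m - a_n| = sum_{k=n+1}^m (1/2)^k < sum_{k=n+1}^infinity (1/2)^k = (1/2)^(n+1) / (1 - 1/2) = (1/2)^n * (1/2) * (2/1) = (1/2)^n * 1/1.
So g(n) = (1/2)^n / 1. Since g(n) -> 0, (a_n) is Cauchy.
Now solve g(N) < 1/6: (1/2)^N / 1 < 1/6 <=> 2^N > 1 / (1 * 1/6) = 6.
Check powers of 2: 2^2 = 4 <= 6, 2^3 = 8 > 6.
So the smallest such N is 3. Check: g(3) = 1/(1 * 8) = 1/8 < 1/6.

3


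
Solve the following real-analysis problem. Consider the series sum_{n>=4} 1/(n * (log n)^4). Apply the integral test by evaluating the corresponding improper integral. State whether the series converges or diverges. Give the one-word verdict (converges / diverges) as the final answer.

Let f(x) = 1/(x*log(x)^4). Then f is positive, continuous, and decreasing on [4, infinity), so the integral test applies.
Compute the improper integral int_{4}^infinity f(x) dx:
  antiderivative F(x) = -1/(3*log(x)^3).
  F(x) -> 0 as x -> infinity.  int = 0 - F(4) = 1/(3*log(4)^3) < infinity. By the integral test, the series converges.

converges


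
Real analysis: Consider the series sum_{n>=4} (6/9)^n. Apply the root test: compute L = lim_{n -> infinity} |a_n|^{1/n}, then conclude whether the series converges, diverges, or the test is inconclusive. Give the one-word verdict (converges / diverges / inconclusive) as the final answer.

Let a_n denote the general term. Form |a_n|^(1/n) and simplify:
|a_n|^(1/n) = 2/3
Take the limit as n -> infinity: L = 2/3.
Since L = 2/3 < 1, the root test implies convergence.

converges


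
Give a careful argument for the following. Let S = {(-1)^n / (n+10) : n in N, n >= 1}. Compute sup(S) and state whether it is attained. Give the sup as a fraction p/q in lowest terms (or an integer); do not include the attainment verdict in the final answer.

Analysis:
- Values: -1/11, 1/12, -1/13, 1/14, -1/15, ...
- Positive terms (even n): 1/(2+10), 1/(4+10), ... decreasing -> max = 1/12 (n=2).
- Negative terms (odd n): -1/(1+10), -1/(3+10), ... increasing -> min = -1/11 (n=1).
- So sup = 1/12 (attained at n=2); inf = -1/11 (attained at n=1).
Conclusion: sup(S) = 1/12, attained in S.

1/12


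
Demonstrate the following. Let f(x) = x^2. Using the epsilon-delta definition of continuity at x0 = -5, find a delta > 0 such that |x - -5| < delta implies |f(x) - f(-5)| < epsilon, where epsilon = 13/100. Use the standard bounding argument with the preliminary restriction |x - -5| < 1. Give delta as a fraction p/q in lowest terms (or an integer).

Factor: |x^2 - (-5)^2| = |x - -5| * |x + -5|.
Impose |x - -5| < 1 first. Then |x + -5| = |(x - -5) + 2*(-5)| <= |x - -5| + 2*|-5| < 1 + 10 = 11.
So |x^2 - (-5)^2| < delta * 11.
We need delta * 11 <= 13/100, i.e. delta <= 13/100/11 = 13/1100.
Since 13/1100 < 1, this is tighter than 1; take delta = 13/1100.
So delta = 13/1100 works.

13/1100


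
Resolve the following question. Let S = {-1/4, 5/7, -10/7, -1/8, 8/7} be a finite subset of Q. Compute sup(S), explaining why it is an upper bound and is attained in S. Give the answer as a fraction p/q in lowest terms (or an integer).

S is finite, so sup(S) = max(S).
Sorted decreasing:
8/7, 5/7, -1/8, -1/4, -10/7
The extremum is 8/7.
For every x in S, x <= 8/7. And 8/7 is in S, so it is attained.
Therefore sup(S) = 8/7.

8/7


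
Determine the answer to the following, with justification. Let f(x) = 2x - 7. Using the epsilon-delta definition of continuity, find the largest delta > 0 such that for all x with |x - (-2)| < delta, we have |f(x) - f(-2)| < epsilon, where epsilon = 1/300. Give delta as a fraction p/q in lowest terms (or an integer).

We compute f(-2) = 2*(-2) - 7 = -11.
|f(x) - f(-2)| = |2x - 7 - (-11)| = |2(x - (-2))| = 2|x - (-2)|.
We need 2|x - (-2)| < 1/300, i.e. |x - (-2)| < 1/300 / 2 = 1/600.
So any delta <= 1/600 works. Conversely, if delta > 1/600, then x = -2 + 1/600 satisfies |x - (-2)| = 1/600 < delta but |f(x) - f(-2)| = 2 * 1/600 = 1/300, which is not < 1/300; so no larger delta works.
Hence the largest such delta is 1/600.

1/600


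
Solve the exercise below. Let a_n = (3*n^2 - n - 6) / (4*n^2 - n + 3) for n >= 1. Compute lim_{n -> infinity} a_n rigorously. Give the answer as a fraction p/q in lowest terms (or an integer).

Divide numerator and denominator by n^2, the highest power:
numerator / n^2 = 3 - 1/n - 6/n^2
denominator / n^2 = 4 - 1/n + 3/n^2
As n -> infinity, all terms of the form c/n^k (k >= 1) tend to 0.
So numerator / n^2 -> 3 and denominator / n^2 -> 4.
Therefore lim a_n = 3/4.

3/4


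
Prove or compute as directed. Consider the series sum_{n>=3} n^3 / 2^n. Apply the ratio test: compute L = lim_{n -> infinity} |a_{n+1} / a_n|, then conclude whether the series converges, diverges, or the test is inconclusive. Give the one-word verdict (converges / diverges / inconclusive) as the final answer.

Let a_n denote the general term. Form the ratio a_{n+1}/a_n and simplify:
a_{n+1}/a_n = (n + 1)^3/(2*n^3)
Take the limit as n -> infinity: L = 1/2.
Since L = 1/2 < 1, the ratio test implies the series converges.

converges


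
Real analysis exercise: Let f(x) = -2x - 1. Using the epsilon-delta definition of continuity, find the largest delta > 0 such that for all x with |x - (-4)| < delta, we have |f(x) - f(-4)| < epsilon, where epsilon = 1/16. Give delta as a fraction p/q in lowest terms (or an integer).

We compute f(-4) = -2*(-4) - 1 = 7.
|f(x) - f(-4)| = |-2x - 1 - (7)| = |-2(x - (-4))| = 2|x - (-4)|.
We need 2|x - (-4)| < 1/16, i.e. |x - (-4)| < 1/16 / 2 = 1/32.
So any delta <= 1/32 works. Conversely, if delta > 1/32, then x = -4 + 1/32 satisfies |x - (-4)| = 1/32 < delta but |f(x) - f(-4)| = 2 * 1/32 = 1/16, which is not < 1/16; so no larger delta works.
Hence the largest such delta is 1/32.

1/32


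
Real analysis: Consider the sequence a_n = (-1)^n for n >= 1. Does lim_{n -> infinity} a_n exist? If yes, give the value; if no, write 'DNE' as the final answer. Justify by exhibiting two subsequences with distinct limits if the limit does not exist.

Examine the behaviour of a_n along subsequences.
Even-n subsequence a_{2k} = 1 -> 1. Odd-n subsequence a_{2k+1} = -1 -> -1.
Since these two subsequential limits are 1 and -1, distinct, the full sequence cannot converge (a convergent sequence has all subsequences tending to the same limit). So lim a_n does not exist.

DNE


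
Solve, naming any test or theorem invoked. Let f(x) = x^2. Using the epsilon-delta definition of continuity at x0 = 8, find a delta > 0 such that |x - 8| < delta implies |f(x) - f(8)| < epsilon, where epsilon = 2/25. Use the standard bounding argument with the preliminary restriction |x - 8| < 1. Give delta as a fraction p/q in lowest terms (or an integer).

Factor: |x^2 - (8)^2| = |x - 8| * |x + 8|.
Impose |x - 8| < 1 first. Then |x + 8| = |(x - 8) + 2*(8)| <= |x - 8| + 2*|8| < 1 + 16 = 17.
So |x^2 - (8)^2| < delta * 17.
We need delta * 17 <= 2/25, i.e. delta <= 2/25/17 = 2/425.
Since 2/425 < 1, this is tighter than 1; take delta = 2/425.
So delta = 2/425 works.

2/425


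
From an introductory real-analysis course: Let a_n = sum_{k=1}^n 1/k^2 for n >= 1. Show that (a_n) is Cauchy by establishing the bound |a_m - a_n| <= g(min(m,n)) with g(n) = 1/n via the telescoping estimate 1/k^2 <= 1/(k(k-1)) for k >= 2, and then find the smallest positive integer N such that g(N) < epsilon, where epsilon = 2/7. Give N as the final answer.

For m > n >= 1: |a_m - a_n| = sum_{k=n+1}^m 1/k^2.
Use 1/k^2 <= 1/(k(k-1)) = 1/(k-1) - 1/k for k >= 2:
sum_{k=n+1}^m 1/k^2 <= sum_{k=n+1}^m (1/(k-1) - 1/k) = 1/n - 1/m <= 1/n.
By symmetry the same bound holds with n,m swapped, so |a_m - a_n| <= 1/min(m,n) = g(min(m,n)). Since g(n) -> 0, (a_n) is Cauchy.
Now solve g(N) < 2/7: 1/N < 2/7 <=> N > 1/(2/7) = 7/2.
The smallest integer strictly greater than 7/2 is N = 4.
Check: g(4) = 1/4 < 2/7; g(3) = 1/3 >= 2/7. So N = 4.

4


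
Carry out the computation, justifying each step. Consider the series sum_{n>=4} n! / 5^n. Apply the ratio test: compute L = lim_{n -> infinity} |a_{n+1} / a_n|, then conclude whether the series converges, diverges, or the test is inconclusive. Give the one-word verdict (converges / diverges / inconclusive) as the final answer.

Let a_n denote the general term. Form the ratio a_{n+1}/a_n and simplify:
a_{n+1}/a_n = n/5 + 1/5
Take the limit as n -> infinity: L = infinity.
Since L = infinity > 1 (or L = infinity), the ratio test implies the series diverges.

diverges
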